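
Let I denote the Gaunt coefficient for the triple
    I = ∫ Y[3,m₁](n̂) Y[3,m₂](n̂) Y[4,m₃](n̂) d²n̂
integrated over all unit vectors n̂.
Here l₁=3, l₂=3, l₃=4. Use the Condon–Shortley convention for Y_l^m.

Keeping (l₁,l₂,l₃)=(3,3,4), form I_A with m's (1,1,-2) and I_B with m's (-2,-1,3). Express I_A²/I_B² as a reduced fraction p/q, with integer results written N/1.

20/7

Same 3,3,4: normalisation and zero-m 3j drop out of the ratio.
A: Δ: 2! 4! 4! / 11! → 1/34650; sum: t=0:+1/192 t=1:−1/36 t=2:+1/192 = -5/288; 3j²(3 3 4; 1 1 -2) = Δ·Π!·Σ² = 20/693  (sign -1)
B: Δ: 2! 4! 4! / 11! → 1/34650; sum: t=1:−1/144 t=2:+1/288 = -1/288; 3j²(3 3 4; -2 -1 3) = Δ·Π!·Σ² = 1/99  (sign +1)
I_A²/I_B² = (20/693)/(1/99) = 20/7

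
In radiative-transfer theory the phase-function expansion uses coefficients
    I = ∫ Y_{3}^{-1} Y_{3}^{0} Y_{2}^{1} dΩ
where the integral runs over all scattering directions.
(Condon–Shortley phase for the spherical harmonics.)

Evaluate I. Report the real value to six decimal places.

-0.059471

Checks pass: Σm=0; 8 even; l₃=2∈[0,6].
(2·3+1)(2·3+1)(2·2+1) = 245
Δ: 4! 2! 2! / 9! → 1/3780
sum: t=1:−1/24 t=2:+1/4 t=3:−1/24 = 1/6
3j²(3 3 2; 0 0 0) = Δ·Π!·Σ² = 4/105  (sign +1)
sum: t=2:+1/8 t=3:−1/12 = 1/24
3j²(3 3 2; -1 0 1) = Δ·Π!·Σ² = 1/210  (sign -1)
combine: 4πI² = 245·4/105·1/210 = 2/45
take √, sign -1: I = -0.05947080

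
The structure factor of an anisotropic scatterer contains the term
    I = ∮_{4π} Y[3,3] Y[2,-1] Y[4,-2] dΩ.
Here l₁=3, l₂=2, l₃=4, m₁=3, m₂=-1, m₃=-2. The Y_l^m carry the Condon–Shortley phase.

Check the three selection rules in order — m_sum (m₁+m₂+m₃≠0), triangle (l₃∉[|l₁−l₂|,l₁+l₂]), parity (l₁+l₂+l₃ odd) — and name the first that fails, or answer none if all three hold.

azimuthal sum: 3 − 1 − 2 = 0  ✓
1 ≤ 4 ≤ 5 (triangle on l)  ✓
L = 3 + 2 + 4 = 9 (odd)  ✗

parity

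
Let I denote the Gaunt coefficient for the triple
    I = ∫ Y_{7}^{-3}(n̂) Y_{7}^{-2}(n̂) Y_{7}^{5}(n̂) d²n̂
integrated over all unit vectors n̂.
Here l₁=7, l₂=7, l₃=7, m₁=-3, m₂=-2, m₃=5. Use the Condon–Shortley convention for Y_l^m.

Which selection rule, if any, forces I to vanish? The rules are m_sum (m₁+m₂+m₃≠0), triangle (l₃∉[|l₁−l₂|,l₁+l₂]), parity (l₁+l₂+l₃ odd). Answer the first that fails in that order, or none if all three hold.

parity

azimuthal sum: -3 − 2 + 5 = 0  ✓
0 ≤ 7 ≤ 14 (triangle on l)  ✓
L = 7 + 7 + 7 = 21 (odd)  ✗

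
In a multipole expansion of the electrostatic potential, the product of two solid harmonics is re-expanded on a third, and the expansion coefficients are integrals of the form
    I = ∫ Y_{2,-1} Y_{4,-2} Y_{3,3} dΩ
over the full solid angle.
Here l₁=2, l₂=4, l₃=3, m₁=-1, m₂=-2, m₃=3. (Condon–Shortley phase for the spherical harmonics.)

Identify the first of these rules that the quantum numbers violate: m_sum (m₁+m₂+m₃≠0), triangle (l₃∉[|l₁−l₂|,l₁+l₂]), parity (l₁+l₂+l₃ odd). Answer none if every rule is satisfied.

azimuthal sum: -1 − 2 + 3 = 0  ✓
2 ≤ 3 ≤ 6 (triangle on l)  ✓
L = 2 + 4 + 3 = 9 (odd)  ✗

parity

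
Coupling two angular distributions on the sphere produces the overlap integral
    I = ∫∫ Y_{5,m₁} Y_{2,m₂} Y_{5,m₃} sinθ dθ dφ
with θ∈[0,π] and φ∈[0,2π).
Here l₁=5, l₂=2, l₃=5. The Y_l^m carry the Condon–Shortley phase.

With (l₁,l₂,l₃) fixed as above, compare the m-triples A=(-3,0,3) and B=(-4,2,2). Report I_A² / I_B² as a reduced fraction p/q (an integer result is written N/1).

1/72

Same 5,2,5: normalisation and zero-m 3j drop out of the ratio.
A: Δ: 2! 8! 2! / 13! → 1/38610; sum: t=0:+1/161280 t=1:−1/5040 t=2:+1/5760 = -1/53760; 3j²(5 2 5; -3 0 3) = Δ·Π!·Σ² = 1/4290  (sign -1)
B: Δ: 2! 8! 2! / 13! → 1/38610; sum: t=2:+1/20160 = 1/20160; 3j²(5 2 5; -4 2 2) = Δ·Π!·Σ² = 12/715  (sign -1)
I_A²/I_B² = (1/4290)/(12/715) = 1/72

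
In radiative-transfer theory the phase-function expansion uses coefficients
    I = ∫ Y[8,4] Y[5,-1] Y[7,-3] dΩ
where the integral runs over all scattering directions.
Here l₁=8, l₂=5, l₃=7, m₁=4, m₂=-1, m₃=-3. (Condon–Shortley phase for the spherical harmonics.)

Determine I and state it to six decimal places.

0.057672

m-sum 0 ✓  L=20 even ✓  3≤7≤13 ✓
Π(2lᵢ+1) = 17×11×15 = 2805
triangle coeff Δ(8,5,7) = 1/814773960
Σ_t [1,5]: t=1:−1/87091200 t=2:+1/4976640 t=3:−1/2073600 t=4:+1/4976640 t=5:−1/87091200 = -1/9676800
(3j)²=360/46189 [(8 5 7; 0 0 0)], sign=+1
Σ_t [0,4]: t=0:+1/298598400 t=1:−1/21772800 t=2:+1/15482880 t=3:−1/78382080 t=4:+1/4180377600 = 17/1791590400
(3j)²=17/8892 [(8 5 7; 4 -1 -3)], sign=+1
⇒ 4πI² = 2550/61009
I = (+1)√(2550/61009/(4π)) = 0.05767242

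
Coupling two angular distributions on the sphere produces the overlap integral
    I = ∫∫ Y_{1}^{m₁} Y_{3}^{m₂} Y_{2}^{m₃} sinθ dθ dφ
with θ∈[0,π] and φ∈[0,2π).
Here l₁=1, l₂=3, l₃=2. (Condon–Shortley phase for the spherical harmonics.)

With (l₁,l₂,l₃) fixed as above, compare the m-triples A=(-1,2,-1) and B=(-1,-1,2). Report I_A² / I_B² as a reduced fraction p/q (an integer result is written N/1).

l's match ⇒ only the (l;m) 3-j factors differ between A and B.
A: triangle coeff Δ(1,3,2) = 1/105; Σ_t [2,2]: t=2:+1/12 = 1/12; (3j)²=2/21 [(1 3 2; -1 2 -1)], sign=-1
B: triangle coeff Δ(1,3,2) = 1/105; Σ_t [2,2]: t=2:+1/48 = 1/48; (3j)²=1/105 [(1 3 2; -1 -1 2)], sign=+1
I_A²/I_B² = (2/21)/(1/105) = 10/1

10/1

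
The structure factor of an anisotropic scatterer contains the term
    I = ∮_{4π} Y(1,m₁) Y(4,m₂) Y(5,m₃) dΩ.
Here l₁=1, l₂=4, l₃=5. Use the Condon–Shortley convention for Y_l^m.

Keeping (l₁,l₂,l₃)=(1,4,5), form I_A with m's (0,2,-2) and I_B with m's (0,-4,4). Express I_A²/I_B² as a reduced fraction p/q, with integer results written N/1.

Same 1,4,5: normalisation and zero-m 3j drop out of the ratio.
A: Δ: 0! 2! 8! / 11! → 1/495; sum: t=0:+1/1440 = 1/1440; 3j²(1 4 5; 0 2 -2) = Δ·Π!·Σ² = 7/165  (sign -1)
B: Δ: 0! 2! 8! / 11! → 1/495; sum: t=0:+1/40320 = 1/40320; 3j²(1 4 5; 0 -4 4) = Δ·Π!·Σ² = 1/55  (sign -1)
I_A²/I_B² = (7/165)/(1/55) = 7/3

7/3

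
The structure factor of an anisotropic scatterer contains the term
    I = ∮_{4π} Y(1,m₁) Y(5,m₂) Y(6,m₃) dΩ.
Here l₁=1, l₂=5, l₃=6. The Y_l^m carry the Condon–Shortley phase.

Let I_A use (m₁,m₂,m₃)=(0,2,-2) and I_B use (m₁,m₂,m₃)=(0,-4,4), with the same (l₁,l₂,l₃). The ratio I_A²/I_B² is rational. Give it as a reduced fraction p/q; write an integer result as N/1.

8/5

l's match ⇒ only the (l;m) 3-j factors differ between A and B.
A: triangle coeff Δ(1,5,6) = 1/858; Σ_t [0,0]: t=0:+1/30240 = 1/30240; (3j)²=16/429 [(1 5 6; 0 2 -2)], sign=+1
B: triangle coeff Δ(1,5,6) = 1/858; Σ_t [0,0]: t=0:+1/362880 = 1/362880; (3j)²=10/429 [(1 5 6; 0 -4 4)], sign=+1
I_A²/I_B² = (16/429)/(10/429) = 8/5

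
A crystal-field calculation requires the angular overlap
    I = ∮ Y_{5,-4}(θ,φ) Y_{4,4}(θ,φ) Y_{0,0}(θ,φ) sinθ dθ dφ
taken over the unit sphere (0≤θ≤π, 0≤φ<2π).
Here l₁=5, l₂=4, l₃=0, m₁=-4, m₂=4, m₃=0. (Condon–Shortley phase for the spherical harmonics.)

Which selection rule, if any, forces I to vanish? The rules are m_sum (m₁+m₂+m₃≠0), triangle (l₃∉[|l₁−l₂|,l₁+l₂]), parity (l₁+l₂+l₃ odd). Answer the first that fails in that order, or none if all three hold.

m₁+m₂+m₃ = -4 + 4 + 0 = 0  ✓
triangle: |5−4|=1 ≤ l₃=0 ≤ 5+4=9  ✗
parity: l₁+l₂+l₃ = 9 is odd

triangle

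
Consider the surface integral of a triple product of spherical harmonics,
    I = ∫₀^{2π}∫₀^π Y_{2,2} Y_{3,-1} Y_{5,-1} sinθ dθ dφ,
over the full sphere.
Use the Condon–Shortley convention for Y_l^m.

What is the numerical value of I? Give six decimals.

Rules hold: Σm=0, L=10 even, 1≤5≤5.
N = 5·7·11 = 385
Δ = 0!·4!·6!/11! = 1/2310
Racah Σ t=0..0: t=0:+1/144 = 1/144
⇒ 3j(2 3 5; 0 0 0)² = 10/231, sgn -1
Racah Σ t=0..0: t=0:+1/1152 = 1/1152
⇒ 3j(2 3 5; 2 -1 -1)² = 1/154, sgn +1
4πI² = N·(3j₀)²·(3jₘ)² = 25/231
I = -1·√(0.108225/4π) = -0.09280237

-0.092802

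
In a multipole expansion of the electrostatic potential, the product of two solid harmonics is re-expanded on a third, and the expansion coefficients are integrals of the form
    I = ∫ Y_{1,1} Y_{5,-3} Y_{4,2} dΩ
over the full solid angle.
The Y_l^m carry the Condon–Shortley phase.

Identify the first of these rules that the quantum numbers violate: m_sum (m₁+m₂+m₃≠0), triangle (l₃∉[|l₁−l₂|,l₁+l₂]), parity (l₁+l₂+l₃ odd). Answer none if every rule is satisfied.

none

m₁+m₂+m₃ = 1 − 3 + 2 = 0  ✓
triangle: |1−5|=4 ≤ l₃=4 ≤ 1+5=6  ✓
parity: l₁+l₂+l₃ = 10 is even  ✓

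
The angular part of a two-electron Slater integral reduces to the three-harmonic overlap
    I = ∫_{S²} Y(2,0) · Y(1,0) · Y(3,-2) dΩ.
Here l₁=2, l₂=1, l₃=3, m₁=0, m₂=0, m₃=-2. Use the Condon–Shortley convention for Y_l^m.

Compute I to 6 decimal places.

0.000000

m-sum = 0 + 0 − 2 = -2 ≠ 0 ⇒ I = 0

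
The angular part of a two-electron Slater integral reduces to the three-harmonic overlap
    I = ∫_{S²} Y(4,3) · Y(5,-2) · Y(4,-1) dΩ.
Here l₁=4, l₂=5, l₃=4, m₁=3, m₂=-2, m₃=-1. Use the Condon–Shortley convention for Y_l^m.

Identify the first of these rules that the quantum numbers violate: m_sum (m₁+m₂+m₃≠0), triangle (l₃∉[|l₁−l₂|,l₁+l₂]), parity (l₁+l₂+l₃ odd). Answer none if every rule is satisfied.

Σmᵢ = 0  ✓
l₃∈[|l₁−l₂|,l₁+l₂]=[1,9], have l₃=4  ✓
Σlᵢ = 13 ⇒ odd  ✗

parity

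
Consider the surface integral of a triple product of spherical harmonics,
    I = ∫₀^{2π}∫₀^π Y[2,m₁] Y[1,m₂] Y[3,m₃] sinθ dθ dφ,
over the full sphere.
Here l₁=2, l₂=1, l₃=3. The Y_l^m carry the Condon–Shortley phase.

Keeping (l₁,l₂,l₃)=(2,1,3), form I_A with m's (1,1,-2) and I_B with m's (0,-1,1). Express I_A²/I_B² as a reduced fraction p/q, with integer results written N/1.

5/3

Shared (l₁,l₂,l₃)=(2,1,3): N and (l;000)² cancel in I_A²/I_B².
A: Δ = 0!·4!·2!/7! = 1/105; Racah Σ t=0..0: t=0:+1/12 = 1/12; ⇒ 3j(2 1 3; 1 1 -2)² = 2/21, sgn -1
B: Δ = 0!·4!·2!/7! = 1/105; Racah Σ t=0..0: t=0:+1/8 = 1/8; ⇒ 3j(2 1 3; 0 -1 1)² = 2/35, sgn +1
I_A²/I_B² = (2/21)/(2/35) = 5/3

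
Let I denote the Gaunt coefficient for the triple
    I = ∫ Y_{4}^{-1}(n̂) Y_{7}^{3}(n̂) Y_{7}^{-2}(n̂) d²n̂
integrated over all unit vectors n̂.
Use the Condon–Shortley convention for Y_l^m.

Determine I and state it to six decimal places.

-0.130365

Rules hold: Σm=0, L=18 even, 3≤7≤11.
N = 9·15·15 = 2025
Δ = 4!·4!·10!/19! = 1/58198140
Racah Σ t=0..4: t=0:+1/17418240 t=1:−1/622080 t=2:+1/230400 t=3:−1/622080 t=4:+1/17418240 = 1/806400
⇒ 3j(4 7 7; 0 0 0)² = 2268/230945, sgn -1
Racah Σ t=1..4: t=1:−1/52254720 t=2:+1/1935360 t=3:−1/725760 t=4:+1/2488320 = -5/10450944
⇒ 3j(4 7 7; -1 3 -2)² = 31250/2909907, sgn +1
4πI² = N·(3j₀)²·(3jₘ)² = 455625000/2133423721
I = -1·√(0.213565/4π) = -0.13036478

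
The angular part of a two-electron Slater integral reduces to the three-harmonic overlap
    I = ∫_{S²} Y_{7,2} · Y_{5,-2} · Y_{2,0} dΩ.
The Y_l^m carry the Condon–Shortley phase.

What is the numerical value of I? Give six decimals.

0.215014

Rules hold: Σm=0, L=14 even, 2≤2≤12.
N = 15·11·5 = 825
Δ = 10!·4!·0!/15! = 1/15015
Racah Σ t=5..5: t=5:−1/57600 = -1/57600
⇒ 3j(7 5 2; 0 0 0)² = 21/715, sgn -1
Racah Σ t=3..3: t=3:−1/120960 = -1/120960
⇒ 3j(7 5 2; 2 -2 0)² = 24/1001, sgn -1
4πI² = N·(3j₀)²·(3jₘ)² = 1080/1859
I = +1·√(0.580958/4π) = 0.21501425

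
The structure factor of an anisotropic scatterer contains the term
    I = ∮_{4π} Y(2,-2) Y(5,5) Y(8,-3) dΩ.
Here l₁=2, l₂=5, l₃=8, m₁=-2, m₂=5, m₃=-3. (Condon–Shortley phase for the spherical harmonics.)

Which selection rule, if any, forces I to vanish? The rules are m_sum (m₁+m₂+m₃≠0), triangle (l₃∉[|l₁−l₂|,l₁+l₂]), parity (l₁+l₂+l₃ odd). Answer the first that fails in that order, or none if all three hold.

Σmᵢ = 0  ✓
l₃∈[|l₁−l₂|,l₁+l₂]=[3,7], have l₃=8  ✗
Σlᵢ = 15 ⇒ odd

triangle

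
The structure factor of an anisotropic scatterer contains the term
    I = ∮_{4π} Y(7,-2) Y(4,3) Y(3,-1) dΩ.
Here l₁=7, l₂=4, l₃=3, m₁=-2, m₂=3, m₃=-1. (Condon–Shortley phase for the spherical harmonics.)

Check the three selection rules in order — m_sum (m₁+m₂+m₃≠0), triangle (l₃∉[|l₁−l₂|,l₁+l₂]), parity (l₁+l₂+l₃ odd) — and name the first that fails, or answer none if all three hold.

none

Σmᵢ = 0  ✓
l₃∈[|l₁−l₂|,l₁+l₂]=[3,11], have l₃=3  ✓
Σlᵢ = 14 ⇒ even  ✓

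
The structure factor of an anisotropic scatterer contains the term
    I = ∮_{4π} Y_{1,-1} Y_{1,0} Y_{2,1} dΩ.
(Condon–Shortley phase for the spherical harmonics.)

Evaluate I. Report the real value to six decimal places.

Checks pass: Σm=0; 4 even; l₃=2∈[0,2].
(2·1+1)(2·1+1)(2·2+1) = 45
Δ: 0! 2! 2! / 5! → 1/30
sum: t=0:+1/1 = 1/1
3j²(1 1 2; 0 0 0) = Δ·Π!·Σ² = 2/15  (sign +1)
sum: t=0:+1/2 = 1/2
3j²(1 1 2; -1 0 1) = Δ·Π!·Σ² = 1/10  (sign -1)
combine: 4πI² = 45·2/15·1/10 = 3/5
take √, sign -1: I = -0.21850969

-0.218510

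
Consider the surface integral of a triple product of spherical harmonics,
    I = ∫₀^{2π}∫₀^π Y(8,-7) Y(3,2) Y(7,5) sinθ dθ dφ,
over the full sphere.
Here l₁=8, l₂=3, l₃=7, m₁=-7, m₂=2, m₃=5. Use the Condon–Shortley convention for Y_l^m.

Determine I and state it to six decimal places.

Rules hold: Σm=0, L=18 even, 5≤7≤11.
N = 17·7·15 = 1785
Δ = 4!·12!·2!/19! = 1/5290740
Racah Σ t=1..3: t=1:−1/7257600 t=2:+1/2073600 t=3:−1/7257600 = 1/4838400
⇒ 3j(8 3 7; 0 0 0)² = 252/20995, sgn -1
Racah Σ t=3..4: t=3:−1/5748019200 t=4:+1/958003200 = 1/1149603840
⇒ 3j(8 3 7; -7 2 5)² = 125/5814, sgn +1
4πI² = N·(3j₀)²·(3jₘ)² = 36750/79781
I = -1·√(0.460636/4π) = -0.19145821

-0.191458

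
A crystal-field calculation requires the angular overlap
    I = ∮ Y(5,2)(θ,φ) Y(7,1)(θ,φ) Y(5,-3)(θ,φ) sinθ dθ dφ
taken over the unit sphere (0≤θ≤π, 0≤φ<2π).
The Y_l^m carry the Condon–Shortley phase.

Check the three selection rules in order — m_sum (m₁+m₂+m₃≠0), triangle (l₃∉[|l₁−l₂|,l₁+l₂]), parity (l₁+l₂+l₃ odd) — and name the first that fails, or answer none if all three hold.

m₁+m₂+m₃ = 2 + 1 − 3 = 0  ✓
triangle: |5−7|=2 ≤ l₃=5 ≤ 5+7=12  ✓
parity: l₁+l₂+l₃ = 17 is odd  ✗

parity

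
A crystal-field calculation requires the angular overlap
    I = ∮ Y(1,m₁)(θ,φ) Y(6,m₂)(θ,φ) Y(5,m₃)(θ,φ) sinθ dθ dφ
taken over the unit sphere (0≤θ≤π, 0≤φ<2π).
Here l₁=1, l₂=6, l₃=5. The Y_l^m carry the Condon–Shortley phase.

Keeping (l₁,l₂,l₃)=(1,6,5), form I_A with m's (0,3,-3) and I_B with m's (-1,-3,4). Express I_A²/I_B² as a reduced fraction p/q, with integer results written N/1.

9/1

Same 1,6,5: normalisation and zero-m 3j drop out of the ratio.
A: Δ: 2! 0! 10! / 13! → 1/858; sum: t=1:−1/80640 = -1/80640; 3j²(1 6 5; 0 3 -3) = Δ·Π!·Σ² = 9/286  (sign -1)
B: Δ: 2! 0! 10! / 13! → 1/858; sum: t=2:+1/725760 = 1/725760; 3j²(1 6 5; -1 -3 4) = Δ·Π!·Σ² = 1/286  (sign -1)
I_A²/I_B² = (9/286)/(1/286) = 9/1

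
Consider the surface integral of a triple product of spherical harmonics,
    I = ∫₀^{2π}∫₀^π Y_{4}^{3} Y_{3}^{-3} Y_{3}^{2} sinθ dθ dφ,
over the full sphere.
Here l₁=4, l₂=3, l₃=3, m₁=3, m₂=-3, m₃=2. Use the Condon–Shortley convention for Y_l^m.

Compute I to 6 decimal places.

0.000000

3 − 3 + 2 = 2 ≠ 0: azimuthal integral kills it; I = 0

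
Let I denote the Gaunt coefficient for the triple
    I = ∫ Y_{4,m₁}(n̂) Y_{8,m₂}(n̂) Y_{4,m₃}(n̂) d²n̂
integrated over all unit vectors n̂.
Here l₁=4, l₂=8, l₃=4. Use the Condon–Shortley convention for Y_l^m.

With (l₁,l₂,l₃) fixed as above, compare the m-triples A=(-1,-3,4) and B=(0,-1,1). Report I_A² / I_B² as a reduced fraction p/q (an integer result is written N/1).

11/294

Same 4,8,4: normalisation and zero-m 3j drop out of the ratio.
A: Δ: 8! 0! 8! / 17! → 1/218790; sum: t=5:−1/29030400 = -1/29030400; 3j²(4 8 4; -1 -3 4) = Δ·Π!·Σ² = 1/1326  (sign -1)
B: Δ: 8! 0! 8! / 17! → 1/218790; sum: t=4:+1/414720 = 1/414720; 3j²(4 8 4; 0 -1 1) = Δ·Π!·Σ² = 49/2431  (sign -1)
I_A²/I_B² = (1/1326)/(49/2431) = 11/294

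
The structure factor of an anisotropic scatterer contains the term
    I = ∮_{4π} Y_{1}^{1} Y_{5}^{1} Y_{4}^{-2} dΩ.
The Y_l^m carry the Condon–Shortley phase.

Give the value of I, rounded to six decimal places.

-0.120286

Rules hold: Σm=0, L=10 even, 4≤4≤6.
N = 3·11·9 = 297
Δ = 2!·0!·8!/11! = 1/495
Racah Σ t=1..1: t=1:−1/576 = -1/576
⇒ 3j(1 5 4; 0 0 0)² = 5/99, sgn -1
Racah Σ t=0..0: t=0:+1/2880 = 1/2880
⇒ 3j(1 5 4; 1 1 -2)² = 2/165, sgn +1
4πI² = N·(3j₀)²·(3jₘ)² = 2/11
I = -1·√(0.181818/4π) = -0.12028562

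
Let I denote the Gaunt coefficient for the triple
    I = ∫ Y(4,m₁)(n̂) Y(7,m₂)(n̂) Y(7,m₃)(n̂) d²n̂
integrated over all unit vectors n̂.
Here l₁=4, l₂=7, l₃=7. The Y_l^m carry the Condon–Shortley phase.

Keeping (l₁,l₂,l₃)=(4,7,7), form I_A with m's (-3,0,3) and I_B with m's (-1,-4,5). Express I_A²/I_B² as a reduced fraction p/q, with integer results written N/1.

2450/363

Shared (l₁,l₂,l₃)=(4,7,7): N and (l;000)² cancel in I_A²/I_B².
A: Δ = 4!·4!·10!/19! = 1/58198140; Racah Σ t=3..4: t=3:−1/2488320 t=4:+1/4354560 = -1/5806080; ⇒ 3j(4 7 7; -3 0 3)² = 525/92378, sgn -1
B: Δ = 4!·4!·10!/19! = 1/58198140; Racah Σ t=1..3: t=1:−1/11612160 t=2:+1/8709120 t=3:−1/87091200 = 1/58060800; ⇒ 3j(4 7 7; -1 -4 5)² = 99/117572, sgn +1
I_A²/I_B² = (525/92378)/(99/117572) = 2450/363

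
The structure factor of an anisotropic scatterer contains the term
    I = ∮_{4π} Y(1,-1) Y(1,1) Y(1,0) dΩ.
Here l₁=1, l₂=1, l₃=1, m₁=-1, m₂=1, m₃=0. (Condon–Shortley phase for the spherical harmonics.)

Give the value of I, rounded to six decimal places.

0.000000

l₁+l₂+l₃=3 is odd: 3j(l;000)=0 ⇒ I=0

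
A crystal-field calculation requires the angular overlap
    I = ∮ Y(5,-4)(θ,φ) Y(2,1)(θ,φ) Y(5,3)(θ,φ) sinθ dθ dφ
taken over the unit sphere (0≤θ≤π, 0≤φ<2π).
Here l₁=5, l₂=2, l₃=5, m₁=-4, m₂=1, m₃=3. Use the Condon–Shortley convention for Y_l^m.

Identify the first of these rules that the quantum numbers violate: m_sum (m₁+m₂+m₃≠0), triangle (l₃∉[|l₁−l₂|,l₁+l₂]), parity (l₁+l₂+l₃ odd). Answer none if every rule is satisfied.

none

Σmᵢ = 0  ✓
l₃∈[|l₁−l₂|,l₁+l₂]=[3,7], have l₃=5  ✓
Σlᵢ = 12 ⇒ even  ✓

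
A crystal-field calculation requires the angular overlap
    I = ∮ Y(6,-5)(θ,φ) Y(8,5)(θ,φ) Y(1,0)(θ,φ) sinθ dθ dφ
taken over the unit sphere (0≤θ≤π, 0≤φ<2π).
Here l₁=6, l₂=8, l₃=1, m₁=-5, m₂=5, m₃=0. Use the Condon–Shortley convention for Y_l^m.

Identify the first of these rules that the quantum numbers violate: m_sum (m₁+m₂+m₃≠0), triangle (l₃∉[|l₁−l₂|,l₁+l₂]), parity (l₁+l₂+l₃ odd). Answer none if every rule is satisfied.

triangle

m₁+m₂+m₃ = -5 + 5 + 0 = 0  ✓
triangle: |6−8|=2 ≤ l₃=1 ≤ 6+8=14  ✗
parity: l₁+l₂+l₃ = 15 is odd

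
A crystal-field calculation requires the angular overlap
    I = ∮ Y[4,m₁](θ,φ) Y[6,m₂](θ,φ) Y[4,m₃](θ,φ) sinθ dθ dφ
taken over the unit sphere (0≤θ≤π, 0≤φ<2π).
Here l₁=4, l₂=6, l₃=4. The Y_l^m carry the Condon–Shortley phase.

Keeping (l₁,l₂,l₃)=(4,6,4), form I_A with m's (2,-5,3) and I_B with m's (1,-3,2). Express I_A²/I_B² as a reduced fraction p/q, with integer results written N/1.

Shared (l₁,l₂,l₃)=(4,6,4): N and (l;000)² cancel in I_A²/I_B².
A: Δ = 6!·2!·6!/15! = 1/1261260; Racah Σ t=0..1: t=0:+1/172800 t=1:−1/86400 = -1/172800; ⇒ 3j(4 6 4; 2 -5 3)² = 1/130, sgn +1
B: Δ = 6!·2!·6!/15! = 1/1261260; Racah Σ t=1..3: t=1:−1/11520 t=2:+1/5760 t=3:−1/51840 = 7/103680; ⇒ 3j(4 6 4; 1 -3 2)² = 7/858, sgn +1
I_A²/I_B² = (1/130)/(7/858) = 33/35

33/35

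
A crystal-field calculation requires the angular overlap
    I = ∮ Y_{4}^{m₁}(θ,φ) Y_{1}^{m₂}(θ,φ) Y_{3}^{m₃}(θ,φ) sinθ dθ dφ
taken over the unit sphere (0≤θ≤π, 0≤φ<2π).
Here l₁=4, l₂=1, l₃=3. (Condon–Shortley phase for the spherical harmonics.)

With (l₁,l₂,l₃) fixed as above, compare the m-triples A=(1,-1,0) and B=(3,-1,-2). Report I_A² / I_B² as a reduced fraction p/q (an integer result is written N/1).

Shared (l₁,l₂,l₃)=(4,1,3): N and (l;000)² cancel in I_A²/I_B².
A: Δ = 2!·6!·0!/9! = 1/252; Racah Σ t=0..0: t=0:+1/72 = 1/72; ⇒ 3j(4 1 3; 1 -1 0)² = 5/126, sgn -1
B: Δ = 2!·6!·0!/9! = 1/252; Racah Σ t=0..0: t=0:+1/240 = 1/240; ⇒ 3j(4 1 3; 3 -1 -2)² = 1/12, sgn -1
I_A²/I_B² = (5/126)/(1/12) = 10/21

10/21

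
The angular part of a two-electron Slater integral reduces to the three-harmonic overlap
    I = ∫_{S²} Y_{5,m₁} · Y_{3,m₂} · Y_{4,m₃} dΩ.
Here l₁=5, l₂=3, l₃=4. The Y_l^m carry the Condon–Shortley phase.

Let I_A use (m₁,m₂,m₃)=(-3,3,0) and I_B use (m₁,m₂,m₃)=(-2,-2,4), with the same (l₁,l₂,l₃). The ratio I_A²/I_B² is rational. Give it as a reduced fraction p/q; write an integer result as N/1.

Shared (l₁,l₂,l₃)=(5,3,4): N and (l;000)² cancel in I_A²/I_B².
A: Δ = 4!·6!·2!/13! = 1/180180; Racah Σ t=4..4: t=4:+1/2304 = 1/2304; ⇒ 3j(5 3 4; -3 3 0)² = 5/143, sgn +1
B: Δ = 4!·6!·2!/13! = 1/180180; Racah Σ t=1..1: t=1:−1/8640 = -1/8640; ⇒ 3j(5 3 4; -2 -2 4)² = 14/1287, sgn -1
I_A²/I_B² = (5/143)/(14/1287) = 45/14

45/14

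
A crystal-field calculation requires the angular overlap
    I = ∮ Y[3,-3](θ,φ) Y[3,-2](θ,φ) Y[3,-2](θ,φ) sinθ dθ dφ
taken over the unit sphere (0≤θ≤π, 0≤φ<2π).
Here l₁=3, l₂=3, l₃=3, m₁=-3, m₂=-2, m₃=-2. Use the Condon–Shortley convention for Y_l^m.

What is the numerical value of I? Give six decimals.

0.000000

-3 − 2 − 2 = -7 ≠ 0: azimuthal integral kills it; I = 0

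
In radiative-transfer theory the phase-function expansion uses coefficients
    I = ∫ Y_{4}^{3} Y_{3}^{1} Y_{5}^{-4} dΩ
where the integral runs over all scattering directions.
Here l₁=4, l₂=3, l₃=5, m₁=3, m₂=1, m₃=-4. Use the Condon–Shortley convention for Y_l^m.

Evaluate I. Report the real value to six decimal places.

0.042401

m-sum 0 ✓  L=12 even ✓  1≤5≤7 ✓
Π(2lᵢ+1) = 9×7×11 = 693
triangle coeff Δ(4,3,5) = 1/180180
Σ_t [0,2]: t=0:+1/576 t=1:−1/144 t=2:+1/576 = -1/288
(3j)²=20/1001 [(4 3 5; 0 0 0)], sign=+1
Σ_t [0,1]: t=0:+1/5760 t=1:−1/4320 = -1/17280
(3j)²=7/4290 [(4 3 5; 3 1 -4)], sign=+1
⇒ 4πI² = 42/1859
I = (+1)√(42/1859/(4π)) = 0.04240138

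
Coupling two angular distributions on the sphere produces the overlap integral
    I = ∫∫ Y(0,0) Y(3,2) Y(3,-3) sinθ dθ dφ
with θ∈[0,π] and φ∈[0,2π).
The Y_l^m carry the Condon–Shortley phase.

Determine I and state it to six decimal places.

0.000000

Σmᵢ = -1 ≠ 0, so the φ-integral vanishes; I = 0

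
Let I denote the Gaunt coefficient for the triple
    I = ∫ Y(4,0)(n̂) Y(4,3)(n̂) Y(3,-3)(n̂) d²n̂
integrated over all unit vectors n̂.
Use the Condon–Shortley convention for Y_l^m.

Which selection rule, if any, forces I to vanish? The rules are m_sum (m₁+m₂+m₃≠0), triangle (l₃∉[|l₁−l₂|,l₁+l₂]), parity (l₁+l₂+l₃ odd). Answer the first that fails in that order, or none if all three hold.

parity

azimuthal sum: 0 + 3 − 3 = 0  ✓
0 ≤ 3 ≤ 8 (triangle on l)  ✓
L = 4 + 4 + 3 = 11 (odd)  ✗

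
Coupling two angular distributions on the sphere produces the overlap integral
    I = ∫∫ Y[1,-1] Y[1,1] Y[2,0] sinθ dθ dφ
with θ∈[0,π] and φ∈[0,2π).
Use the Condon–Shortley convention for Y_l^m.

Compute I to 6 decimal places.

0.126157

Checks pass: Σm=0; 4 even; l₃=2∈[0,2].
(2·1+1)(2·1+1)(2·2+1) = 45
Δ: 0! 2! 2! / 5! → 1/30
sum: t=0:+1/1 = 1/1
3j²(1 1 2; 0 0 0) = Δ·Π!·Σ² = 2/15  (sign +1)
sum: t=0:+1/4 = 1/4
3j²(1 1 2; -1 1 0) = Δ·Π!·Σ² = 1/30  (sign +1)
combine: 4πI² = 45·2/15·1/30 = 1/5
take √, sign +1: I = 0.12615663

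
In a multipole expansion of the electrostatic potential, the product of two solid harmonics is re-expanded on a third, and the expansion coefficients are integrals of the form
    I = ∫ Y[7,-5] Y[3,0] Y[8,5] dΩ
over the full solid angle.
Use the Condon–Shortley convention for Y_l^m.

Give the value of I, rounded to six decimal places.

Rules hold: Σm=0, L=18 even, 4≤8≤10.
N = 15·7·17 = 1785
Δ = 2!·12!·4!/19! = 1/5290740
Racah Σ t=0..2: t=0:+1/7257600 t=1:−1/2073600 t=2:+1/7257600 = -1/4838400
⇒ 3j(7 3 8; 0 0 0)² = 252/20995, sgn -1
Racah Σ t=0..2: t=0:+1/5748019200 t=1:−1/159667200 t=2:+1/87091200 = 31/5748019200
⇒ 3j(7 3 8; -5 0 5)² = 961/135660, sgn -1
4πI² = N·(3j₀)²·(3jₘ)² = 60543/398905
I = +1·√(0.151773/4π) = 0.10989863

0.109899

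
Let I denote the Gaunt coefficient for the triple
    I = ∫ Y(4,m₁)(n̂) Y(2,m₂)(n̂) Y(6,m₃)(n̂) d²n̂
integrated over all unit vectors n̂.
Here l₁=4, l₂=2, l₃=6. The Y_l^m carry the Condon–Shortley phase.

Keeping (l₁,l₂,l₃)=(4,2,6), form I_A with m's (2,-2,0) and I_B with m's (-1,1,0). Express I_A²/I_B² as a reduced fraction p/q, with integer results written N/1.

Same 4,2,6: normalisation and zero-m 3j drop out of the ratio.
A: Δ: 0! 8! 4! / 13! → 1/6435; sum: t=0:+1/34560 = 1/34560; 3j²(4 2 6; 2 -2 0) = Δ·Π!·Σ² = 1/429  (sign +1)
B: Δ: 0! 8! 4! / 13! → 1/6435; sum: t=0:+1/4320 = 1/4320; 3j²(4 2 6; -1 1 0) = Δ·Π!·Σ² = 8/429  (sign +1)
I_A²/I_B² = (1/429)/(8/429) = 1/8

1/8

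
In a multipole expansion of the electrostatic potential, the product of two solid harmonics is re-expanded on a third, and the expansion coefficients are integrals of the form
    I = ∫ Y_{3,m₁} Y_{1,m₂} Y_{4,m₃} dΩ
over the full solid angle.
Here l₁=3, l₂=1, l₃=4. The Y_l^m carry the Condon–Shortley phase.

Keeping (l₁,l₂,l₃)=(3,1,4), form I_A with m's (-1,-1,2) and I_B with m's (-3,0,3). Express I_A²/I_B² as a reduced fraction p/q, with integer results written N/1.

l's match ⇒ only the (l;m) 3-j factors differ between A and B.
A: triangle coeff Δ(3,1,4) = 1/252; Σ_t [0,0]: t=0:+1/96 = 1/96; (3j)²=5/84 [(3 1 4; -1 -1 2)], sign=+1
B: triangle coeff Δ(3,1,4) = 1/252; Σ_t [0,0]: t=0:+1/720 = 1/720; (3j)²=1/36 [(3 1 4; -3 0 3)], sign=-1
I_A²/I_B² = (5/84)/(1/36) = 15/7

15/7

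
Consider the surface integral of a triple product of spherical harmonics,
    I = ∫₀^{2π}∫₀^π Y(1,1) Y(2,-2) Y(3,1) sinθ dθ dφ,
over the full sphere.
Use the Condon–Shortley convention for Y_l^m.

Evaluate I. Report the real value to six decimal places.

-0.082589

Checks pass: Σm=0; 6 even; l₃=3∈[1,3].
(2·1+1)(2·2+1)(2·3+1) = 105
Δ: 0! 2! 4! / 7! → 1/105
sum: t=0:+1/4 = 1/4
3j²(1 2 3; 0 0 0) = Δ·Π!·Σ² = 3/35  (sign -1)
sum: t=0:+1/48 = 1/48
3j²(1 2 3; 1 -2 1) = Δ·Π!·Σ² = 1/105  (sign +1)
combine: 4πI² = 105·3/35·1/105 = 3/35
take √, sign -1: I = -0.08258890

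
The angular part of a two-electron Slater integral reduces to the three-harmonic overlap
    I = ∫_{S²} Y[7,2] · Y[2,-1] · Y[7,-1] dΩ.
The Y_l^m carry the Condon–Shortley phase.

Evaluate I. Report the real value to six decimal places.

0.077064

Checks pass: Σm=0; 16 even; l₃=7∈[5,9].
(2·7+1)(2·2+1)(2·7+1) = 1125
Δ: 2! 12! 2! / 17! → 1/185640
sum: t=0:+1/2419200 t=1:−1/518400 t=2:+1/2419200 = -1/907200
3j²(7 2 7; 0 0 0) = Δ·Π!·Σ² = 56/3315  (sign +1)
sum: t=0:+1/1209600 t=1:−1/1935360 = 1/3225600
3j²(7 2 7; 2 -1 -1) = Δ·Π!·Σ² = 243/61880  (sign +1)
combine: 4πI² = 1125·56/3315·243/61880 = 3645/48841
take √, sign +1: I = 0.07706400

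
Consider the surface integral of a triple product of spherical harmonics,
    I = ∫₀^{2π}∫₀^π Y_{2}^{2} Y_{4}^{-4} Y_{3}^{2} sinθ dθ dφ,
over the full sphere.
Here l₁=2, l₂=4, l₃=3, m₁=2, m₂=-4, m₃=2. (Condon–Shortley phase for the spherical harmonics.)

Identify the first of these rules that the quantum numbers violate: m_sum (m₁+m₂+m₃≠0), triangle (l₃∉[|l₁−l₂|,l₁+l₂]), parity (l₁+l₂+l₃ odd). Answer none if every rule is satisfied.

m₁+m₂+m₃ = 2 − 4 + 2 = 0  ✓
triangle: |2−4|=2 ≤ l₃=3 ≤ 2+4=6  ✓
parity: l₁+l₂+l₃ = 9 is odd  ✗

parity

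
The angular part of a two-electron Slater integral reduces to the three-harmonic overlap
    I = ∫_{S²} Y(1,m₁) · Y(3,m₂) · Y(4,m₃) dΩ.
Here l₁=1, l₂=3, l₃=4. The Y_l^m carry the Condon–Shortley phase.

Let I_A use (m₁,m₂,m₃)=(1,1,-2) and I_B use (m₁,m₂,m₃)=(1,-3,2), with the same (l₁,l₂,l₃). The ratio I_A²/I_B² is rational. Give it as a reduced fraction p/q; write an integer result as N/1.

l's match ⇒ only the (l;m) 3-j factors differ between A and B.
A: triangle coeff Δ(1,3,4) = 1/252; Σ_t [0,0]: t=0:+1/96 = 1/96; (3j)²=5/84 [(1 3 4; 1 1 -2)], sign=+1
B: triangle coeff Δ(1,3,4) = 1/252; Σ_t [0,0]: t=0:+1/1440 = 1/1440; (3j)²=1/252 [(1 3 4; 1 -3 2)], sign=+1
I_A²/I_B² = (5/84)/(1/252) = 15/1

15/1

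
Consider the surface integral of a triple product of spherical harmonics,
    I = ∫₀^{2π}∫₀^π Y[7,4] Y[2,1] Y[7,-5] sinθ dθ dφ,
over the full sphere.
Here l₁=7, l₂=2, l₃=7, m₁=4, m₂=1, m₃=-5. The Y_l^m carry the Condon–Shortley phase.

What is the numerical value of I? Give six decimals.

-0.188767

Checks pass: Σm=0; 16 even; l₃=7∈[5,9].
(2·7+1)(2·2+1)(2·7+1) = 1125
Δ: 2! 12! 2! / 17! → 1/185640
sum: t=0:+1/2419200 t=1:−1/518400 t=2:+1/2419200 = -1/907200
3j²(7 2 7; 0 0 0) = Δ·Π!·Σ² = 56/3315  (sign +1)
sum: t=1:−1/14515200 t=2:+1/79833600 = -1/17740800
3j²(7 2 7; 4 1 -5) = Δ·Π!·Σ² = 729/30940  (sign -1)
combine: 4πI² = 1125·56/3315·729/30940 = 21870/48841
take √, sign -1: I = -0.18876748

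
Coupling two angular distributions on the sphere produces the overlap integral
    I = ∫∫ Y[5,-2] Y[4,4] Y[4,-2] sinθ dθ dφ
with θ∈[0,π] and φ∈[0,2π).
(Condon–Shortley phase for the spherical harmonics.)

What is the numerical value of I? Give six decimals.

L=13 odd ⇒ parity kills the (l;000) factor ⇒ I = 0

0.000000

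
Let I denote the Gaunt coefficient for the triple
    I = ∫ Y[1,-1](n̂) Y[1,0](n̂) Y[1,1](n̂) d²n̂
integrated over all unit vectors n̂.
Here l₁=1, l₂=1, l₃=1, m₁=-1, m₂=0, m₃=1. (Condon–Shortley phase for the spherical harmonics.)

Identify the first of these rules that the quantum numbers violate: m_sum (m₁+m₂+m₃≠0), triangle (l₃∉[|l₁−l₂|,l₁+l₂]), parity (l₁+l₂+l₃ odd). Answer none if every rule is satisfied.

Σmᵢ = 0  ✓
l₃∈[|l₁−l₂|,l₁+l₂]=[0,2], have l₃=1  ✓
Σlᵢ = 3 ⇒ odd  ✗

parity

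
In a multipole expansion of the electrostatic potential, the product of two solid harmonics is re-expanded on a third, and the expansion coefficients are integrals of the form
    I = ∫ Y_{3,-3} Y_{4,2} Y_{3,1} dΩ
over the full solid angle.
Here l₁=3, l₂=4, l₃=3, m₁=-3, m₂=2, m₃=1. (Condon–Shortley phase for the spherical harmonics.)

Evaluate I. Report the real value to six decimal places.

Rules hold: Σm=0, L=10 even, 1≤3≤7.
N = 7·9·7 = 441
Δ = 4!·2!·4!/11! = 1/34650
Racah Σ t=1..3: t=1:−1/72 t=2:+1/16 t=3:−1/72 = 5/144
⇒ 3j(3 4 3; 0 0 0)² = 2/77, sgn -1
Racah Σ t=4..4: t=4:+1/192 = 1/192
⇒ 3j(3 4 3; -3 2 1)² = 3/77, sgn +1
4πI² = N·(3j₀)²·(3jₘ)² = 54/121
I = -1·√(0.446281/4π) = -0.18845135

-0.188451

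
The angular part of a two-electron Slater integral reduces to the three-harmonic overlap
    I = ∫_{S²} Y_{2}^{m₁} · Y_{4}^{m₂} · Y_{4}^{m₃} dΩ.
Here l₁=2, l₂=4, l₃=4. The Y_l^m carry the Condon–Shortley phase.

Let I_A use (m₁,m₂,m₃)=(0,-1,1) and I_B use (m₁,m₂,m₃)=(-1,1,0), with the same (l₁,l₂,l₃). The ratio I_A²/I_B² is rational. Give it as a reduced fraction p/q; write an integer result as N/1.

Shared (l₁,l₂,l₃)=(2,4,4): N and (l;000)² cancel in I_A²/I_B².
A: Δ = 2!·2!·6!/11! = 1/13860; Racah Σ t=0..2: t=0:+1/144 t=1:−1/48 t=2:+1/480 = -17/1440; ⇒ 3j(2 4 4; 0 -1 1)² = 289/13860, sgn +1
B: Δ = 2!·2!·6!/11! = 1/13860; Racah Σ t=1..2: t=1:−1/96 t=2:+1/72 = 1/288; ⇒ 3j(2 4 4; -1 1 0)² = 1/462, sgn +1
I_A²/I_B² = (289/13860)/(1/462) = 289/30

289/30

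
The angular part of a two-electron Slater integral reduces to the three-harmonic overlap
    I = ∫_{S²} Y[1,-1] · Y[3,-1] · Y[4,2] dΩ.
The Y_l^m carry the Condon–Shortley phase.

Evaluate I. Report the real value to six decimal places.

Checks pass: Σm=0; 8 even; l₃=4∈[2,4].
(2·1+1)(2·3+1)(2·4+1) = 189
Δ: 0! 2! 6! / 9! → 1/252
sum: t=0:+1/36 = 1/36
3j²(1 3 4; 0 0 0) = Δ·Π!·Σ² = 4/63  (sign +1)
sum: t=0:+1/96 = 1/96
3j²(1 3 4; -1 -1 2) = Δ·Π!·Σ² = 5/84  (sign +1)
combine: 4πI² = 189·4/63·5/84 = 5/7
take √, sign +1: I = 0.23841361

0.238414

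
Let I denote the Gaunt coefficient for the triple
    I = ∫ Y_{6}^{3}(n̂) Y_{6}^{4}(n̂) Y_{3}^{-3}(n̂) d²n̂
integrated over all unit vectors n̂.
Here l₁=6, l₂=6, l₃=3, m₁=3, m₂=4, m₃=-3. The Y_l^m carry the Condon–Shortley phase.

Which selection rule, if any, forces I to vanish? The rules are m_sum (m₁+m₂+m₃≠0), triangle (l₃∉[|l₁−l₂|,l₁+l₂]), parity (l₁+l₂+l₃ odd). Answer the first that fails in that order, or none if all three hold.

m_sum

m₁+m₂+m₃ = 3 + 4 − 3 = 4  ✗
triangle: |6−6|=0 ≤ l₃=3 ≤ 6+6=12
parity: l₁+l₂+l₃ = 15 is odd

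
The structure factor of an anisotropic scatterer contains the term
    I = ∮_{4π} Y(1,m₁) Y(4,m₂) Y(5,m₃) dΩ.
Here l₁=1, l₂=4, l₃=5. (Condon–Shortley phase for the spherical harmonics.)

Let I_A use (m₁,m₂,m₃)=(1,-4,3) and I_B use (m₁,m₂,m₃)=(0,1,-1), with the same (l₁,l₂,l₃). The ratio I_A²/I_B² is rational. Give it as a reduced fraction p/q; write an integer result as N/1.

1/24

Shared (l₁,l₂,l₃)=(1,4,5): N and (l;000)² cancel in I_A²/I_B².
A: Δ = 0!·2!·8!/11! = 1/495; Racah Σ t=0..0: t=0:+1/80640 = 1/80640; ⇒ 3j(1 4 5; 1 -4 3)² = 1/495, sgn +1
B: Δ = 0!·2!·8!/11! = 1/495; Racah Σ t=0..0: t=0:+1/720 = 1/720; ⇒ 3j(1 4 5; 0 1 -1)² = 8/165, sgn +1
I_A²/I_B² = (1/495)/(8/165) = 1/24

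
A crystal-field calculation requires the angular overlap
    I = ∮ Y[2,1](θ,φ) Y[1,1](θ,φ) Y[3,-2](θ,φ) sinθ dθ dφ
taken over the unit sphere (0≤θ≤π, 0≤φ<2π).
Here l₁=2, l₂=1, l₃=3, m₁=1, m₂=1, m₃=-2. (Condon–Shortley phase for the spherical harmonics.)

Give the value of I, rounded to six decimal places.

Rules hold: Σm=0, L=6 even, 1≤3≤3.
N = 5·3·7 = 105
Δ = 0!·4!·2!/7! = 1/105
Racah Σ t=0..0: t=0:+1/4 = 1/4
⇒ 3j(2 1 3; 0 0 0)² = 3/35, sgn -1
Racah Σ t=0..0: t=0:+1/12 = 1/12
⇒ 3j(2 1 3; 1 1 -2)² = 2/21, sgn -1
4πI² = N·(3j₀)²·(3jₘ)² = 6/7
I = +1·√(0.857143/4π) = 0.26116903

0.261169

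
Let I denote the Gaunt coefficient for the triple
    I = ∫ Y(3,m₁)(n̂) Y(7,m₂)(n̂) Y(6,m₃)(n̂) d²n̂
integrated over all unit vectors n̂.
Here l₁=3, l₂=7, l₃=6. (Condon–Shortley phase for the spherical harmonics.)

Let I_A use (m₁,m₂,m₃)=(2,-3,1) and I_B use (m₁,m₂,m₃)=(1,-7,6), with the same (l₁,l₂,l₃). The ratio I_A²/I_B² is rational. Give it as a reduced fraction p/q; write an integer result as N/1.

125/11011

Shared (l₁,l₂,l₃)=(3,7,6): N and (l;000)² cancel in I_A²/I_B².
A: Δ = 4!·2!·10!/17! = 1/2042040; Racah Σ t=0..1: t=0:+1/414720 t=1:−1/362880 = -1/2903040; ⇒ 3j(3 7 6; 2 -3 1)² = 25/68068, sgn +1
B: Δ = 4!·2!·10!/17! = 1/2042040; Racah Σ t=0..0: t=0:+1/174182400 = 1/174182400; ⇒ 3j(3 7 6; 1 -7 6)² = 11/340, sgn +1
I_A²/I_B² = (25/68068)/(11/340) = 125/11011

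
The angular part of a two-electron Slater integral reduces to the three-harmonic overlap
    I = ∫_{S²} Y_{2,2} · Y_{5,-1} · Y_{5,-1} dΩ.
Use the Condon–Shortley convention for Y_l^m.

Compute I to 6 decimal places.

0.198089

Rules hold: Σm=0, L=12 even, 3≤5≤7.
N = 5·11·11 = 605
Δ = 2!·2!·8!/13! = 1/38610
Racah Σ t=0..2: t=0:+1/2880 t=1:−1/576 t=2:+1/2880 = -1/960
⇒ 3j(2 5 5; 0 0 0)² = 10/429, sgn +1
Racah Σ t=0..0: t=0:+1/2304 = 1/2304
⇒ 3j(2 5 5; 2 -1 -1)² = 5/143, sgn +1
4πI² = N·(3j₀)²·(3jₘ)² = 250/507
I = +1·√(0.493097/4π) = 0.19808933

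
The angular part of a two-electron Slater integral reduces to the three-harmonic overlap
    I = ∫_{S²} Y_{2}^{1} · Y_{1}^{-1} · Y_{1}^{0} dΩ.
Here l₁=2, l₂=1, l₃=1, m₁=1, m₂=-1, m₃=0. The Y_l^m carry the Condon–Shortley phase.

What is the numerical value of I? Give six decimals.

Checks pass: Σm=0; 4 even; l₃=1∈[1,3].
(2·2+1)(2·1+1)(2·1+1) = 45
Δ: 2! 2! 0! / 5! → 1/30
sum: t=1:−1/1 = -1/1
3j²(2 1 1; 0 0 0) = Δ·Π!·Σ² = 2/15  (sign +1)
sum: t=0:+1/2 = 1/2
3j²(2 1 1; 1 -1 0) = Δ·Π!·Σ² = 1/10  (sign -1)
combine: 4πI² = 45·2/15·1/10 = 3/5
take √, sign -1: I = -0.21850969

-0.218510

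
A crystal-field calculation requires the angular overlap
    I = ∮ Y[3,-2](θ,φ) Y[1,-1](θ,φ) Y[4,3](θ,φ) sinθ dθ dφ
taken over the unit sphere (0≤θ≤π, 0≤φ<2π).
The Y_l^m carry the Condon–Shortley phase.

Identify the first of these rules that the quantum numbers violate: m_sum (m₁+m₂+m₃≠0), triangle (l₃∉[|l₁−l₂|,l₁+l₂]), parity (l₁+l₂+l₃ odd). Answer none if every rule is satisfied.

azimuthal sum: -2 − 1 + 3 = 0  ✓
2 ≤ 4 ≤ 4 (triangle on l)  ✓
L = 3 + 1 + 4 = 8 (even)  ✓

none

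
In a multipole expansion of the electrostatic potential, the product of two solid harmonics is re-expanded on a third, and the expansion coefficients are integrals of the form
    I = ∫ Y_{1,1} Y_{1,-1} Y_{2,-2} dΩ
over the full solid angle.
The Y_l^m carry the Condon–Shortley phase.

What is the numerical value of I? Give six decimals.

0.000000

m-sum = 1 − 1 − 2 = -2 ≠ 0 ⇒ I = 0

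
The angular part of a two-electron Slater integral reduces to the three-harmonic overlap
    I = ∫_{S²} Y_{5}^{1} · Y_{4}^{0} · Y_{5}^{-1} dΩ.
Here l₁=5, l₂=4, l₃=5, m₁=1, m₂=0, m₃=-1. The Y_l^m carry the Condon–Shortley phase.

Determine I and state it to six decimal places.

-0.086798

Rules hold: Σm=0, L=14 even, 1≤5≤9.
N = 11·9·11 = 1089
Δ = 4!·6!·4!/15! = 1/3153150
Racah Σ t=0..4: t=0:+1/69120 t=1:−1/1728 t=2:+1/576 t=3:−1/1728 t=4:+1/69120 = 7/11520
⇒ 3j(5 4 5; 0 0 0)² = 2/143, sgn -1
Racah Σ t=0..4: t=0:+1/27648 t=1:−1/1296 t=2:+1/768 t=3:−1/4320 t=4:+1/414720 = 7/20736
⇒ 3j(5 4 5; 1 0 -1)² = 8/1287, sgn +1
4πI² = N·(3j₀)²·(3jₘ)² = 16/169
I = -1·√(0.0946746/4π) = -0.08679840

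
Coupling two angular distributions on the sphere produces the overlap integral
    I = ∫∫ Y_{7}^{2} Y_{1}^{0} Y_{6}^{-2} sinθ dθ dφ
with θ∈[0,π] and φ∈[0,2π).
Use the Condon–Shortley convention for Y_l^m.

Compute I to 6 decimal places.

Rules hold: Σm=0, L=14 even, 6≤6≤8.
N = 15·3·13 = 585
Δ = 2!·12!·0!/15! = 1/1365
Racah Σ t=1..1: t=1:−1/518400 = -1/518400
⇒ 3j(7 1 6; 0 0 0)² = 7/195, sgn -1
Racah Σ t=1..1: t=1:−1/967680 = -1/967680
⇒ 3j(7 1 6; 2 0 -2)² = 3/91, sgn -1
4πI² = N·(3j₀)²·(3jₘ)² = 9/13
I = +1·√(0.692308/4π) = 0.23471705

0.234717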